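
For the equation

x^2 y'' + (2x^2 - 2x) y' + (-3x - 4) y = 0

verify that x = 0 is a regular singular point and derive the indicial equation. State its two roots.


Divide by x^2 to reach normal form y'' + P_1(x) y' + P_2(x) y = 0 with P_1(x) = 2 - 2/x and P_2(x) = -3/x - 4/x^2.
x = 0 is a singular point because the y'-coefficient 2 - 2/x has a pole at x = 0 and the y-coefficient -3/x - 4/x^2 has a pole at x = 0.
It is a regular singular point because x P_1(x) = p(x) = 2x - 2 and x^2 P_2(x) = q(x) = -3x - 4 are polynomials, hence analytic at x = 0.
p(0) = -2,  q(0) = -4.
Indicial equation: r(r-1) + p(0) r + q(0) = 0, i.e. r^2 + (p(0) - 1) r + q(0) = 0, i.e. r^2 - 3 r - 4 = 0.
Discriminant: (-3)^2 - 4(-4) = 25, so r = (3 ± 5)/2.
Solving: r_1 = 4, r_2 = -1.

indicial: r^2 - 3 r - 4 = 0; roots r_1 = 4, r_2 = -1


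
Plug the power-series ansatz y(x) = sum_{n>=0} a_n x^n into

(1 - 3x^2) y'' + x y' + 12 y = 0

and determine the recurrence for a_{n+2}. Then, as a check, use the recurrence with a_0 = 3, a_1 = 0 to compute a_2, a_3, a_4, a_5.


Substitute y = sum_n a_n x^n.
(1 - 3 x^2) y'' contributes (n+2)(n+1) a_{n+2} - 3 n(n-1) a_n at x^n.
x y'(x) contributes n a_n at x^n.
12 y(x) contributes 12 a_n at x^n.
Matching x^n: (n+2)(n+1) a_{n+2} + (-3 n(n-1) + n + 12) a_n = 0.
Thus a_{n+2} = (3 n(n-1) - n - 12) / ((n+1)(n+2)) * a_n.

Check with a_0 = 3, a_1 = 0 (apply the recurrence for n = 0, 1, 2, 3): a_0 = 3, a_1 = 0, a_2 = -18, a_3 = 0, a_4 = 12, a_5 = 0.

a_(n+2) = (3 n(n-1) - n - 12) / ((n+1)(n+2)) * a_n; check: a_0 = 3, a_1 = 0, a_2 = -18, a_3 = 0, a_4 = 12, a_5 = 0


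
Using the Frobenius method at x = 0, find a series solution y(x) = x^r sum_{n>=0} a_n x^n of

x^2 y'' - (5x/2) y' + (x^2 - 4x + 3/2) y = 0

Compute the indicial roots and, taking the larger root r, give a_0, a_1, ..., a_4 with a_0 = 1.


Write in Frobenius form y'' + (p(x)/x) y' + (q(x)/x^2) y = 0:
  p(x) = -5/2,  q(x) = x^2 - 4x + 3/2.
Indicial equation: r(r-1) + (-5/2) r + (3/2) = 0 -> roots r_1 = 3, r_2 = 1/2.
Take r = r_1 = 3. Let y(x) = x^r sum_{n>=0} a_n x^n with a_0 = 1.
Substitute y = x^r sum a_n x^n and match x^{r+n}. The recurrence is
  D(n) a_n - 4 a_{n-1} + 1 a_{n-2} = 0,  where D(n) = (r+n)(r+n-1) + (-5/2)(r+n) + (3/2).
  a_n = [4 a_{n-1} - 1 a_{n-2}] / D(n).
Since the indicial polynomial factors as (r - r_1)(r - r_2), D(n) = (r_1 + n - r_1)(r_1 + n - r_2) = n(n + 5/2).
Evaluating step by step (a_0 = 1):
  n = 1: D(1) = 1(1 + 5/2) = 7/2; numerator = 4(1) = 4; a_1 = (4)/(7/2) = 8/7
  n = 2: D(2) = 2(2 + 5/2) = 9; numerator = 4(8/7) - 1(1) = 25/7; a_2 = (25/7)/(9) = 25/63
  n = 3: D(3) = 3(3 + 5/2) = 33/2; numerator = 4(25/63) - 1(8/7) = 4/9; a_3 = (4/9)/(33/2) = 8/297
  n = 4: D(4) = 4(4 + 5/2) = 26; numerator = 4(8/297) - 1(25/63) = -601/2079; a_4 = (-601/2079)/(26) = -601/54054

r = 3; a_0 = 1; a_1 = 8/7; a_2 = 25/63; a_3 = 8/297; a_4 = -601/54054


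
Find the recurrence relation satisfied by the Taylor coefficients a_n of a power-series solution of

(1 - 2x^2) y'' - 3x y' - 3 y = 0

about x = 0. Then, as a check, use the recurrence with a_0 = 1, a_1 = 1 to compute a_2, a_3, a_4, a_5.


Substitute y = sum_n a_n x^n.
(1 - 2 x^2) y'' contributes (n+2)(n+1) a_{n+2} - 2 n(n-1) a_n at x^n.
-3 x y'(x) contributes -3 n a_n at x^n.
-3 y(x) contributes -3 a_n at x^n.
Matching x^n: (n+2)(n+1) a_{n+2} + (-2 n(n-1) - 3 n - 3) a_n = 0.
Thus a_{n+2} = (2 n(n-1) + 3 n + 3) / ((n+1)(n+2)) * a_n.

Check with a_0 = 1, a_1 = 1 (apply the recurrence for n = 0, 1, 2, 3): a_0 = 1, a_1 = 1, a_2 = 3/2, a_3 = 1, a_4 = 13/8, a_5 = 6/5.

a_(n+2) = (2 n(n-1) + 3 n + 3) / ((n+1)(n+2)) * a_n; check: a_0 = 1, a_1 = 1, a_2 = 3/2, a_3 = 1, a_4 = 13/8, a_5 = 6/5


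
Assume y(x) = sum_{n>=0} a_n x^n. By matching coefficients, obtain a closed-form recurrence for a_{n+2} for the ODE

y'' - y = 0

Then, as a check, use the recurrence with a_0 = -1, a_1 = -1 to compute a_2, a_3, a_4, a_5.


Substitute y = sum_n a_n x^n into y'' + (const) y = 0.
y''(x) = sum_{n>=0} (n+2)(n+1) a_{n+2} x^n.
The ODE becomes sum_n [(n+2)(n+1) a_{n+2} - 1 a_n] x^n = 0.
Setting each coefficient to zero gives the recurrence:
  (n+2)(n+1) a_{n+2} - 1 a_n = 0,
  a_{n+2} = 1 / ((n+1)(n+2)) a_n.

Check with a_0 = -1, a_1 = -1 (apply the recurrence for n = 0, 1, 2, 3): a_0 = -1, a_1 = -1, a_2 = -1/2, a_3 = -1/6, a_4 = -1/24, a_5 = -1/120.

a_{n+2} = 1/((n+1)(n+2)) * a_n; check: a_0 = -1, a_1 = -1, a_2 = -1/2, a_3 = -1/6, a_4 = -1/24, a_5 = -1/120


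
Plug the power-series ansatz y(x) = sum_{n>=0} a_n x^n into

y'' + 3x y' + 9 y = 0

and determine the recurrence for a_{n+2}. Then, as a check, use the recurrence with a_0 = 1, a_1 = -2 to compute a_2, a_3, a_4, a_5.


Substitute y = sum_n a_n x^n.
y''(x) has coefficient (n+2)(n+1) a_{n+2} at x^n;
3 x y'(x) has coefficient 3 n a_n at x^n (shift);
9 y(x) has coefficient 9 a_n at x^n.
Matching x^n: (n+2)(n+1) a_{n+2} + (3n + 9) a_n = 0.
Thus a_{n+2} = (-3n - 9) / ((n+1)(n+2)) * a_n.

Check with a_0 = 1, a_1 = -2 (apply the recurrence for n = 0, 1, 2, 3): a_0 = 1, a_1 = -2, a_2 = -9/2, a_3 = 4, a_4 = 45/8, a_5 = -18/5.

a_(n+2) = (-3n - 9) / ((n+1)(n+2)) * a_n; check: a_0 = 1, a_1 = -2, a_2 = -9/2, a_3 = 4, a_4 = 45/8, a_5 = -18/5


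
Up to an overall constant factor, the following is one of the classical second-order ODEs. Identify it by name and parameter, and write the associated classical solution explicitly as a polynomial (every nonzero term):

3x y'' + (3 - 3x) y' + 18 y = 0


All three coefficients share the factor 3; dividing through by 3 gives  x y'' + (1 - x) y' + 6 y = 0.
This matches the Laguerre equation x y'' + (1 - x) y' + n y = 0 with n = 6; the polynomial solution is L_6(x).
With y = sum_k a_k x^k, matching x^k gives (k+1)k a_{k+1} + (k+1) a_{k+1} - k a_k + n a_k = 0, i.e. (k+1)^2 a_{k+1} = (k - n) a_k = (k - 6) a_k. The right side vanishes at k = 6, so the series terminates at degree 6.
Standard normalization L_n(0) = 1 gives a_0 = 1. Work upward with a_{k+1} = (k - 6) a_k / (k+1)^2:
  a_1 = (0 - 6)(1) / 1^2 = -6/1 = -6
  a_2 = (1 - 6)(-6) / 2^2 = 30/4 = 15/2
  a_3 = (2 - 6)(15/2) / 3^2 = -30/9 = -10/3
  a_4 = (3 - 6)(-10/3) / 4^2 = 10/16 = 5/8
  a_5 = (4 - 6)(5/8) / 5^2 = (-5/4)/25 = -1/20
  a_6 = (5 - 6)(-1/20) / 6^2 = (1/20)/36 = 1/720
Hence L_6(x) = x^6/720 - x^5/20 + 5 x^4/8 - 10 x^3/3 + 15 x^2/2 - 6 x + 1.

L_6(x); series = x^6/720 - x^5/20 + 5 x^4/8 - 10 x^3/3 + 15 x^2/2 - 6 x + 1


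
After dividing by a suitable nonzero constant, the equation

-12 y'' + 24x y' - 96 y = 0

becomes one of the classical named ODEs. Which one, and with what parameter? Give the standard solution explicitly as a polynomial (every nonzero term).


All three coefficients share the factor -12; dividing through by -12 gives  y'' - 2x y' + 8 y = 0.
This matches the Hermite equation y'' - 2x y' + 2n y = 0 with 2n = 8, so n = 4; the polynomial solution is H_4(x).
With y = sum_k a_k x^k, matching x^k gives (k+2)(k+1) a_{k+2} = 2(k - n) a_k = 2(k - 4) a_k. The right side vanishes at k = 4, so the series with the parity of 4 terminates at degree 4.
Standard normalization: leading coefficient of H_n is 2^n, so a_4 = 2^4 = 16. Work downward with a_k = (k+1)(k+2) a_{k+2} / (2(k - n)):
  a_2 = (3)(4)(16) / (2(2 - 4)) = 192/(-4) = -48
  a_0 = (1)(2)(-48) / (2(0 - 4)) = -96/(-8) = 12
Hence H_4(x) = 16 x^4 - 48 x^2 + 12.

H_4(x); series = 16 x^4 - 48 x^2 + 12


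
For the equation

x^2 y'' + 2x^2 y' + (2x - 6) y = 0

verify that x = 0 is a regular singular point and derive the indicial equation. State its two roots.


Divide by x^2 to reach normal form y'' + P_1(x) y' + P_2(x) y = 0 with P_1(x) = 2 and P_2(x) = 2/x - 6/x^2.
x = 0 is a singular point because the y-coefficient 2/x - 6/x^2 has a pole at x = 0.
It is a regular singular point because x P_1(x) = p(x) = 2x and x^2 P_2(x) = q(x) = 2x - 6 are polynomials, hence analytic at x = 0.
p(0) = 0,  q(0) = -6.
Indicial equation: r(r-1) + p(0) r + q(0) = 0, i.e. r^2 + (p(0) - 1) r + q(0) = 0, i.e. r^2 - 1 r - 6 = 0.
Discriminant: (-1)^2 - 4(-6) = 25, so r = (1 ± 5)/2.
Solving: r_1 = 3, r_2 = -2.

indicial: r^2 - 1 r - 6 = 0; roots r_1 = 3, r_2 = -2


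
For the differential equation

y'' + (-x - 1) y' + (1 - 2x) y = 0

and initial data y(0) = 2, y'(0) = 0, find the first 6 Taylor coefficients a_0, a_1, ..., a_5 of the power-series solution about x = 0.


Ansatz: y(x) = sum_{n>=0} a_n x^n, so y'(x) = sum_{n>=1} n a_n x^(n-1) and y''(x) = sum_{n>=2} n(n-1) a_n x^(n-2).
Substitute into P(x) y'' + Q(x) y' + R(x) y = 0 with P(x) = 1, Q(x) = -x - 1, R(x) = 1 - 2x, and match powers of x.
Initial conditions: a_0 = 2, a_1 = 0.
Setting the coefficient of each power of x to zero and solving order by order (substituting the coefficients already found):
  x^0: 2 a_2 - a_1 + a_0 = 0  ->  2 a_2 = a_1 - a_0 = -2  ->  a_2 = -1
  x^1: 6 a_3 - 2 a_2 - 2 a_0 = 0  ->  6 a_3 = 2 a_2 + 2 a_0 = 2  ->  a_3 = 1/3
  x^2: 12 a_4 - 3 a_3 - a_2 - 2 a_1 = 0  ->  12 a_4 = 3 a_3 + a_2 + 2 a_1 = 0  ->  a_4 = 0
  x^3: 20 a_5 - 4 a_4 - 2 a_3 - 2 a_2 = 0  ->  20 a_5 = 4 a_4 + 2 a_3 + 2 a_2 = -4/3  ->  a_5 = -1/15
Truncated series: y(x) = 2 - x^2 + (1/3) x^3 - (1/15) x^5 + O(x^6).

a_0 = 2; a_1 = 0; a_2 = -1; a_3 = 1/3; a_4 = 0; a_5 = -1/15


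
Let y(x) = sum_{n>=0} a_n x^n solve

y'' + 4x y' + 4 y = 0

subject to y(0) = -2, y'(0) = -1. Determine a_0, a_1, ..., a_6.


Ansatz: y(x) = sum_{n>=0} a_n x^n, so y'(x) = sum_{n>=1} n a_n x^(n-1) and y''(x) = sum_{n>=2} n(n-1) a_n x^(n-2).
Substitute into P(x) y'' + Q(x) y' + R(x) y = 0 with P(x) = 1, Q(x) = 4x, R(x) = 4, and match powers of x.
Initial conditions: a_0 = -2, a_1 = -1.
Setting the coefficient of each power of x to zero and solving order by order (substituting the coefficients already found):
  x^0: 2 a_2 + 4 a_0 = 0  ->  2 a_2 = -4 a_0 = 8  ->  a_2 = 4
  x^1: 6 a_3 + 8 a_1 = 0  ->  6 a_3 = -8 a_1 = 8  ->  a_3 = 4/3
  x^2: 12 a_4 + 12 a_2 = 0  ->  12 a_4 = -12 a_2 = -48  ->  a_4 = -4
  x^3: 20 a_5 + 16 a_3 = 0  ->  20 a_5 = -16 a_3 = -64/3  ->  a_5 = -16/15
  x^4: 30 a_6 + 20 a_4 = 0  ->  30 a_6 = -20 a_4 = 80  ->  a_6 = 8/3
Truncated series: y(x) = -2 - x + 4 x^2 + (4/3) x^3 - 4 x^4 - (16/15) x^5 + (8/3) x^6 + O(x^7).

a_0 = -2; a_1 = -1; a_2 = 4; a_3 = 4/3; a_4 = -4; a_5 = -16/15; a_6 = 8/3


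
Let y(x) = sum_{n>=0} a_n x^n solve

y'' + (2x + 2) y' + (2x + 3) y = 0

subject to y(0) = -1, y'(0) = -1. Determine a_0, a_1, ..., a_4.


Ansatz: y(x) = sum_{n>=0} a_n x^n, so y'(x) = sum_{n>=1} n a_n x^(n-1) and y''(x) = sum_{n>=2} n(n-1) a_n x^(n-2).
Substitute into P(x) y'' + Q(x) y' + R(x) y = 0 with P(x) = 1, Q(x) = 2x + 2, R(x) = 2x + 3, and match powers of x.
Initial conditions: a_0 = -1, a_1 = -1.
Setting the coefficient of each power of x to zero and solving order by order (substituting the coefficients already found):
  x^0: 2 a_2 + 2 a_1 + 3 a_0 = 0  ->  2 a_2 = -2 a_1 - 3 a_0 = 5  ->  a_2 = 5/2
  x^1: 6 a_3 + 4 a_2 + 5 a_1 + 2 a_0 = 0  ->  6 a_3 = -4 a_2 - 5 a_1 - 2 a_0 = -3  ->  a_3 = -1/2
  x^2: 12 a_4 + 6 a_3 + 7 a_2 + 2 a_1 = 0  ->  12 a_4 = -6 a_3 - 7 a_2 - 2 a_1 = -25/2  ->  a_4 = -25/24
Truncated series: y(x) = -1 - x + (5/2) x^2 - (1/2) x^3 - (25/24) x^4 + O(x^5).

a_0 = -1; a_1 = -1; a_2 = 5/2; a_3 = -1/2; a_4 = -25/24


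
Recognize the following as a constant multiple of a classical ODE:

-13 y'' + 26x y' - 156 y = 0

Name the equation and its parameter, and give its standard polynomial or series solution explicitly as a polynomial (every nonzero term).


All three coefficients share the factor -13; dividing through by -13 gives  y'' - 2x y' + 12 y = 0.
This matches the Hermite equation y'' - 2x y' + 2n y = 0 with 2n = 12, so n = 6; the polynomial solution is H_6(x).
With y = sum_k a_k x^k, matching x^k gives (k+2)(k+1) a_{k+2} = 2(k - n) a_k = 2(k - 6) a_k. The right side vanishes at k = 6, so the series with the parity of 6 terminates at degree 6.
Standard normalization: leading coefficient of H_n is 2^n, so a_6 = 2^6 = 64. Work downward with a_k = (k+1)(k+2) a_{k+2} / (2(k - n)):
  a_4 = (5)(6)(64) / (2(4 - 6)) = 1920/(-4) = -480
  a_2 = (3)(4)(-480) / (2(2 - 6)) = -5760/(-8) = 720
  a_0 = (1)(2)(720) / (2(0 - 6)) = 1440/(-12) = -120
Hence H_6(x) = 64 x^6 - 480 x^4 + 720 x^2 - 120.

H_6(x); series = 64 x^6 - 480 x^4 + 720 x^2 - 120


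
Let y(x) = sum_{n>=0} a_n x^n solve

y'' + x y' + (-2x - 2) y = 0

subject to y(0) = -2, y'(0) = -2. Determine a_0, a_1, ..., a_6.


Ansatz: y(x) = sum_{n>=0} a_n x^n, so y'(x) = sum_{n>=1} n a_n x^(n-1) and y''(x) = sum_{n>=2} n(n-1) a_n x^(n-2).
Substitute into P(x) y'' + Q(x) y' + R(x) y = 0 with P(x) = 1, Q(x) = x, R(x) = -2x - 2, and match powers of x.
Initial conditions: a_0 = -2, a_1 = -2.
Setting the coefficient of each power of x to zero and solving order by order (substituting the coefficients already found):
  x^0: 2 a_2 - 2 a_0 = 0  ->  2 a_2 = 2 a_0 = -4  ->  a_2 = -2
  x^1: 6 a_3 - a_1 - 2 a_0 = 0  ->  6 a_3 = a_1 + 2 a_0 = -6  ->  a_3 = -1
  x^2: 12 a_4 - 2 a_1 = 0  ->  12 a_4 = 2 a_1 = -4  ->  a_4 = -1/3
  x^3: 20 a_5 + a_3 - 2 a_2 = 0  ->  20 a_5 = -a_3 + 2 a_2 = -3  ->  a_5 = -3/20
  x^4: 30 a_6 + 2 a_4 - 2 a_3 = 0  ->  30 a_6 = -2 a_4 + 2 a_3 = -4/3  ->  a_6 = -2/45
Truncated series: y(x) = -2 - 2 x - 2 x^2 - x^3 - (1/3) x^4 - (3/20) x^5 - (2/45) x^6 + O(x^7).

a_0 = -2; a_1 = -2; a_2 = -2; a_3 = -1; a_4 = -1/3; a_5 = -3/20; a_6 = -2/45


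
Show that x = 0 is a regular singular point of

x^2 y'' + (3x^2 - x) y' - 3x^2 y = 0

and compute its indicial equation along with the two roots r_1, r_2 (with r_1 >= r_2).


Divide by x^2 to reach normal form y'' + P_1(x) y' + P_2(x) y = 0 with P_1(x) = 3 - 1/x and P_2(x) = -3.
x = 0 is a singular point because the y'-coefficient 3 - 1/x has a pole at x = 0.
It is a regular singular point because x P_1(x) = p(x) = 3x - 1 and x^2 P_2(x) = q(x) = -3x^2 are polynomials, hence analytic at x = 0.
p(0) = -1,  q(0) = 0.
Indicial equation: r(r-1) + p(0) r + q(0) = 0, i.e. r^2 + (p(0) - 1) r + q(0) = 0, i.e. r^2 - 2 r = 0.
Discriminant: (-2)^2 - 4(0) = 4, so r = (2 ± 2)/2.
Solving: r_1 = 2, r_2 = 0.

indicial: r^2 - 2 r = 0; roots r_1 = 2, r_2 = 0


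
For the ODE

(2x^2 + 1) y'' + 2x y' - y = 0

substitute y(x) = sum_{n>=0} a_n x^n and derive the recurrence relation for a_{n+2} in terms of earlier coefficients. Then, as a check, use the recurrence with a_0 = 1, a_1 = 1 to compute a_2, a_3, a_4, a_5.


Substitute y = sum_n a_n x^n.
(1 + 2 x^2) y'' contributes (n+2)(n+1) a_{n+2} + 2 n(n-1) a_n at x^n.
2 x y'(x) contributes 2 n a_n at x^n.
-y(x) contributes -1 a_n at x^n.
Matching x^n: (n+2)(n+1) a_{n+2} + (2 n(n-1) + 2 n - 1) a_n = 0.
Thus a_{n+2} = (-2 n(n-1) - 2 n + 1) / ((n+1)(n+2)) * a_n.

Check with a_0 = 1, a_1 = 1 (apply the recurrence for n = 0, 1, 2, 3): a_0 = 1, a_1 = 1, a_2 = 1/2, a_3 = -1/6, a_4 = -7/24, a_5 = 17/120.

a_(n+2) = (-2 n(n-1) - 2 n + 1) / ((n+1)(n+2)) * a_n; check: a_0 = 1, a_1 = 1, a_2 = 1/2, a_3 = -1/6, a_4 = -7/24, a_5 = 17/120


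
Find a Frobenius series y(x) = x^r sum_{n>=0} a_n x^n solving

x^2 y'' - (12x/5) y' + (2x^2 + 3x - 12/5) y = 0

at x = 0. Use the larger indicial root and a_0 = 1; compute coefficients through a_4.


Write in Frobenius form y'' + (p(x)/x) y' + (q(x)/x^2) y = 0:
  p(x) = -12/5,  q(x) = 2x^2 + 3x - 12/5.
Indicial equation: r(r-1) + (-12/5) r + (-12/5) = 0 -> roots r_1 = 4, r_2 = -3/5.
Take r = r_1 = 4. Let y(x) = x^r sum_{n>=0} a_n x^n with a_0 = 1.
Substitute y = x^r sum a_n x^n and match x^{r+n}. The recurrence is
  D(n) a_n + 3 a_{n-1} + 2 a_{n-2} = 0,  where D(n) = (r+n)(r+n-1) + (-12/5)(r+n) + (-12/5).
  a_n = [-3 a_{n-1} - 2 a_{n-2}] / D(n).
Since the indicial polynomial factors as (r - r_1)(r - r_2), D(n) = (r_1 + n - r_1)(r_1 + n - r_2) = n(n + 23/5).
Evaluating step by step (a_0 = 1):
  n = 1: D(1) = 1(1 + 23/5) = 28/5; numerator = -3(1) = -3; a_1 = (-3)/(28/5) = -15/28
  n = 2: D(2) = 2(2 + 23/5) = 66/5; numerator = -3(-15/28) - 2(1) = -11/28; a_2 = (-11/28)/(66/5) = -5/168
  n = 3: D(3) = 3(3 + 23/5) = 114/5; numerator = -3(-5/168) - 2(-15/28) = 65/56; a_3 = (65/56)/(114/5) = 325/6384
  n = 4: D(4) = 4(4 + 23/5) = 172/5; numerator = -3(325/6384) - 2(-5/168) = -85/912; a_4 = (-85/912)/(172/5) = -425/156864

r = 4; a_0 = 1; a_1 = -15/28; a_2 = -5/168; a_3 = 325/6384; a_4 = -425/156864


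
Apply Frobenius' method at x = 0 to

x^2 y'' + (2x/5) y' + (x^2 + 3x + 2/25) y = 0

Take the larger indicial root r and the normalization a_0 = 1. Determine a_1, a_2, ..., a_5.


Write in Frobenius form y'' + (p(x)/x) y' + (q(x)/x^2) y = 0:
  p(x) = 2/5,  q(x) = x^2 + 3x + 2/25.
Indicial equation: r(r-1) + (2/5) r + (2/25) = 0 -> roots r_1 = 2/5, r_2 = 1/5.
Take r = r_1 = 2/5. Let y(x) = x^r sum_{n>=0} a_n x^n with a_0 = 1.
Substitute y = x^r sum a_n x^n and match x^{r+n}. The recurrence is
  D(n) a_n + 3 a_{n-1} + 1 a_{n-2} = 0,  where D(n) = (r+n)(r+n-1) + (2/5)(r+n) + (2/25).
  a_n = [-3 a_{n-1} - 1 a_{n-2}] / D(n).
Since the indicial polynomial factors as (r - r_1)(r - r_2), D(n) = (r_1 + n - r_1)(r_1 + n - r_2) = n(n + 1/5).
Evaluating step by step (a_0 = 1):
  n = 1: D(1) = 1(1 + 1/5) = 6/5; numerator = -3(1) = -3; a_1 = (-3)/(6/5) = -5/2
  n = 2: D(2) = 2(2 + 1/5) = 22/5; numerator = -3(-5/2) - 1(1) = 13/2; a_2 = (13/2)/(22/5) = 65/44
  n = 3: D(3) = 3(3 + 1/5) = 48/5; numerator = -3(65/44) - 1(-5/2) = -85/44; a_3 = (-85/44)/(48/5) = -425/2112
  n = 4: D(4) = 4(4 + 1/5) = 84/5; numerator = -3(-425/2112) - 1(65/44) = -615/704; a_4 = (-615/704)/(84/5) = -1025/19712
  n = 5: D(5) = 5(5 + 1/5) = 26; numerator = -3(-1025/19712) - 1(-425/2112) = 21125/59136; a_5 = (21125/59136)/(26) = 1625/118272

r = 2/5; a_0 = 1; a_1 = -5/2; a_2 = 65/44; a_3 = -425/2112; a_4 = -1025/19712; a_5 = 1625/118272


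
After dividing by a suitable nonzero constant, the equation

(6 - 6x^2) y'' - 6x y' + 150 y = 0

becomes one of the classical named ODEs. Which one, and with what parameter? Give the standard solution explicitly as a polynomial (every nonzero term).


All three coefficients share the factor 6; dividing through by 6 gives  (1 - x^2) y'' - x y' + 25 y = 0.
This matches the Chebyshev equation (1 - x^2) y'' - x y' + n^2 y = 0 (note the -x y' term, not -2x y') with n^2 = 25, so n = 5; the polynomial solution is T_5(x).
With y = sum_k a_k x^k, matching x^k gives (k+2)(k+1) a_{k+2} = (k^2 - n^2) a_k = (k - 5)(k + 5) a_k. The right side vanishes at k = 5, so the series with the parity of 5 terminates at degree 5.
Standard normalization: leading coefficient of T_n is 2^(n-1), so a_5 = 2^4 = 16. Work downward with a_k = (k+1)(k+2) a_{k+2} / ((k - 5)(k + 5)):
  a_3 = (4)(5)(16) / ((3 - 5)(3 + 5)) = 320/(-16) = -20
  a_1 = (2)(3)(-20) / ((1 - 5)(1 + 5)) = -120/(-24) = 5
Hence T_5(x) = 16 x^5 - 20 x^3 + 5 x.

T_5(x); series = 16 x^5 - 20 x^3 + 5 x


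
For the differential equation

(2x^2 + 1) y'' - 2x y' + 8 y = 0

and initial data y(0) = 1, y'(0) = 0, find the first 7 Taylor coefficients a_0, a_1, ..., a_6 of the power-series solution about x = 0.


Ansatz: y(x) = sum_{n>=0} a_n x^n, so y'(x) = sum_{n>=1} n a_n x^(n-1) and y''(x) = sum_{n>=2} n(n-1) a_n x^(n-2).
Substitute into P(x) y'' + Q(x) y' + R(x) y = 0 with P(x) = 2x^2 + 1, Q(x) = -2x, R(x) = 8, and match powers of x.
Initial conditions: a_0 = 1, a_1 = 0.
Setting the coefficient of each power of x to zero and solving order by order (substituting the coefficients already found):
  x^0: 2 a_2 + 8 a_0 = 0  ->  2 a_2 = -8 a_0 = -8  ->  a_2 = -4
  x^1: 6 a_3 + 6 a_1 = 0  ->  6 a_3 = -6 a_1 = 0  ->  a_3 = 0
  x^2: 12 a_4 + 8 a_2 = 0  ->  12 a_4 = -8 a_2 = 32  ->  a_4 = 8/3
  x^3: 20 a_5 + 14 a_3 = 0  ->  20 a_5 = -14 a_3 = 0  ->  a_5 = 0
  x^4: 30 a_6 + 24 a_4 = 0  ->  30 a_6 = -24 a_4 = -64  ->  a_6 = -32/15
Truncated series: y(x) = 1 - 4 x^2 + (8/3) x^4 - (32/15) x^6 + O(x^7).

a_0 = 1; a_1 = 0; a_2 = -4; a_3 = 0; a_4 = 8/3; a_5 = 0; a_6 = -32/15


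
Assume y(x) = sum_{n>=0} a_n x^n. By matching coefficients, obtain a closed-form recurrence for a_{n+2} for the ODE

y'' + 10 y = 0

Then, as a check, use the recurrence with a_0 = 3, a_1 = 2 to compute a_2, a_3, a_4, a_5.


Substitute y = sum_n a_n x^n into y'' + (const) y = 0.
y''(x) = sum_{n>=0} (n+2)(n+1) a_{n+2} x^n.
The ODE becomes sum_n [(n+2)(n+1) a_{n+2} + 10 a_n] x^n = 0.
Setting each coefficient to zero gives the recurrence:
  (n+2)(n+1) a_{n+2} + 10 a_n = 0,
  a_{n+2} = -10 / ((n+1)(n+2)) a_n.

Check with a_0 = 3, a_1 = 2 (apply the recurrence for n = 0, 1, 2, 3): a_0 = 3, a_1 = 2, a_2 = -15, a_3 = -10/3, a_4 = 25/2, a_5 = 5/3.

a_{n+2} = -10/((n+1)(n+2)) * a_n; check: a_0 = 3, a_1 = 2, a_2 = -15, a_3 = -10/3, a_4 = 25/2, a_5 = 5/3


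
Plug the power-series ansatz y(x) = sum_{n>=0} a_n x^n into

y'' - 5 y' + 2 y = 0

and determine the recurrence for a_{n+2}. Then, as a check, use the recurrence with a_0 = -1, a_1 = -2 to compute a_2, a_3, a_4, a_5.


Substitute y = sum_n a_n x^n.
y''(x) has coefficient (n+2)(n+1) a_{n+2} at x^n;
-5 y'(x) has coefficient -5 (n+1) a_{n+1} at x^n;
2 y(x) has coefficient 2 a_n at x^n.
Matching x^n: (n+2)(n+1) a_{n+2} - 5 (n+1) a_{n+1} + 2 a_n = 0.
Thus a_{n+2} = [5 (n+1) a_{n+1} - 2 a_n] / ((n+1)(n+2)).

Check with a_0 = -1, a_1 = -2 (apply the recurrence for n = 0, 1, 2, 3): a_0 = -1, a_1 = -2, a_2 = -4, a_3 = -6, a_4 = -41/6, a_5 = -187/30.

a_(n+2) = [5 (n+1) a_(n+1) - 2 a_n] / ((n+1)(n+2)); check: a_0 = -1, a_1 = -2, a_2 = -4, a_3 = -6, a_4 = -41/6, a_5 = -187/30


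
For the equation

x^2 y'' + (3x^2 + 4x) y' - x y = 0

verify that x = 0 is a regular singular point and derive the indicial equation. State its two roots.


Divide by x^2 to reach normal form y'' + P_1(x) y' + P_2(x) y = 0 with P_1(x) = 3 + 4/x and P_2(x) = -1/x.
x = 0 is a singular point because the y'-coefficient 3 + 4/x has a pole at x = 0 and the y-coefficient -1/x has a pole at x = 0.
It is a regular singular point because x P_1(x) = p(x) = 3x + 4 and x^2 P_2(x) = q(x) = -x are polynomials, hence analytic at x = 0.
p(0) = 4,  q(0) = 0.
Indicial equation: r(r-1) + p(0) r + q(0) = 0, i.e. r^2 + (p(0) - 1) r + q(0) = 0, i.e. r^2 + 3 r = 0.
Discriminant: (3)^2 - 4(0) = 9, so r = (-3 ± 3)/2.
Solving: r_1 = 0, r_2 = -3.

indicial: r^2 + 3 r = 0; roots r_1 = 0, r_2 = -3


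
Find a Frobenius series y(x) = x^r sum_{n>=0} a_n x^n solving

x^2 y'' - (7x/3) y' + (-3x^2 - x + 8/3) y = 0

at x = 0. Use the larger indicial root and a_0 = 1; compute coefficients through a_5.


Write in Frobenius form y'' + (p(x)/x) y' + (q(x)/x^2) y = 0:
  p(x) = -7/3,  q(x) = -3x^2 - x + 8/3.
Indicial equation: r(r-1) + (-7/3) r + (8/3) = 0 -> roots r_1 = 2, r_2 = 4/3.
Take r = r_1 = 2. Let y(x) = x^r sum_{n>=0} a_n x^n with a_0 = 1.
Substitute y = x^r sum a_n x^n and match x^{r+n}. The recurrence is
  D(n) a_n - 1 a_{n-1} - 3 a_{n-2} = 0,  where D(n) = (r+n)(r+n-1) + (-7/3)(r+n) + (8/3).
  a_n = [1 a_{n-1} + 3 a_{n-2}] / D(n).
Since the indicial polynomial factors as (r - r_1)(r - r_2), D(n) = (r_1 + n - r_1)(r_1 + n - r_2) = n(n + 2/3).
Evaluating step by step (a_0 = 1):
  n = 1: D(1) = 1(1 + 2/3) = 5/3; numerator = 1(1) = 1; a_1 = (1)/(5/3) = 3/5
  n = 2: D(2) = 2(2 + 2/3) = 16/3; numerator = 1(3/5) + 3(1) = 18/5; a_2 = (18/5)/(16/3) = 27/40
  n = 3: D(3) = 3(3 + 2/3) = 11; numerator = 1(27/40) + 3(3/5) = 99/40; a_3 = (99/40)/(11) = 9/40
  n = 4: D(4) = 4(4 + 2/3) = 56/3; numerator = 1(9/40) + 3(27/40) = 9/4; a_4 = (9/4)/(56/3) = 27/224
  n = 5: D(5) = 5(5 + 2/3) = 85/3; numerator = 1(27/224) + 3(9/40) = 891/1120; a_5 = (891/1120)/(85/3) = 2673/95200

r = 2; a_0 = 1; a_1 = 3/5; a_2 = 27/40; a_3 = 9/40; a_4 = 27/224; a_5 = 2673/95200


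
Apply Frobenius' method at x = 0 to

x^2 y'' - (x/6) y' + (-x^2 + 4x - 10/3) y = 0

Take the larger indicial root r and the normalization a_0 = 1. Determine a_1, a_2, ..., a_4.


Write in Frobenius form y'' + (p(x)/x) y' + (q(x)/x^2) y = 0:
  p(x) = -1/6,  q(x) = -x^2 + 4x - 10/3.
Indicial equation: r(r-1) + (-1/6) r + (-10/3) = 0 -> roots r_1 = 5/2, r_2 = -4/3.
Take r = r_1 = 5/2. Let y(x) = x^r sum_{n>=0} a_n x^n with a_0 = 1.
Substitute y = x^r sum a_n x^n and match x^{r+n}. The recurrence is
  D(n) a_n + 4 a_{n-1} - 1 a_{n-2} = 0,  where D(n) = (r+n)(r+n-1) + (-1/6)(r+n) + (-10/3).
  a_n = [-4 a_{n-1} + 1 a_{n-2}] / D(n).
Since the indicial polynomial factors as (r - r_1)(r - r_2), D(n) = (r_1 + n - r_1)(r_1 + n - r_2) = n(n + 23/6).
Evaluating step by step (a_0 = 1):
  n = 1: D(1) = 1(1 + 23/6) = 29/6; numerator = -4(1) = -4; a_1 = (-4)/(29/6) = -24/29
  n = 2: D(2) = 2(2 + 23/6) = 35/3; numerator = -4(-24/29) + 1(1) = 125/29; a_2 = (125/29)/(35/3) = 75/203
  n = 3: D(3) = 3(3 + 23/6) = 41/2; numerator = -4(75/203) + 1(-24/29) = -468/203; a_3 = (-468/203)/(41/2) = -936/8323
  n = 4: D(4) = 4(4 + 23/6) = 94/3; numerator = -4(-936/8323) + 1(75/203) = 6819/8323; a_4 = (6819/8323)/(94/3) = 20457/782362

r = 5/2; a_0 = 1; a_1 = -24/29; a_2 = 75/203; a_3 = -936/8323; a_4 = 20457/782362


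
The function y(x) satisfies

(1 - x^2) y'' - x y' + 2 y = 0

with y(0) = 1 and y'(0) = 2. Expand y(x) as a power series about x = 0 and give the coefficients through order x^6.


Ansatz: y(x) = sum_{n>=0} a_n x^n, so y'(x) = sum_{n>=1} n a_n x^(n-1) and y''(x) = sum_{n>=2} n(n-1) a_n x^(n-2).
Substitute into P(x) y'' + Q(x) y' + R(x) y = 0 with P(x) = 1 - x^2, Q(x) = -x, R(x) = 2, and match powers of x.
Initial conditions: a_0 = 1, a_1 = 2.
Setting the coefficient of each power of x to zero and solving order by order (substituting the coefficients already found):
  x^0: 2 a_2 + 2 a_0 = 0  ->  2 a_2 = -2 a_0 = -2  ->  a_2 = -1
  x^1: 6 a_3 + a_1 = 0  ->  6 a_3 = -a_1 = -2  ->  a_3 = -1/3
  x^2: 12 a_4 - 2 a_2 = 0  ->  12 a_4 = 2 a_2 = -2  ->  a_4 = -1/6
  x^3: 20 a_5 - 7 a_3 = 0  ->  20 a_5 = 7 a_3 = -7/3  ->  a_5 = -7/60
  x^4: 30 a_6 - 14 a_4 = 0  ->  30 a_6 = 14 a_4 = -7/3  ->  a_6 = -7/90
Truncated series: y(x) = 1 + 2 x - x^2 - (1/3) x^3 - (1/6) x^4 - (7/60) x^5 - (7/90) x^6 + O(x^7).

a_0 = 1; a_1 = 2; a_2 = -1; a_3 = -1/3; a_4 = -1/6; a_5 = -7/60; a_6 = -7/90


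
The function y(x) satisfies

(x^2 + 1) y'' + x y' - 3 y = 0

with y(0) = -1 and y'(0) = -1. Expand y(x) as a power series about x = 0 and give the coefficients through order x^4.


Ansatz: y(x) = sum_{n>=0} a_n x^n, so y'(x) = sum_{n>=1} n a_n x^(n-1) and y''(x) = sum_{n>=2} n(n-1) a_n x^(n-2).
Substitute into P(x) y'' + Q(x) y' + R(x) y = 0 with P(x) = x^2 + 1, Q(x) = x, R(x) = -3, and match powers of x.
Initial conditions: a_0 = -1, a_1 = -1.
Setting the coefficient of each power of x to zero and solving order by order (substituting the coefficients already found):
  x^0: 2 a_2 - 3 a_0 = 0  ->  2 a_2 = 3 a_0 = -3  ->  a_2 = -3/2
  x^1: 6 a_3 - 2 a_1 = 0  ->  6 a_3 = 2 a_1 = -2  ->  a_3 = -1/3
  x^2: 12 a_4 + a_2 = 0  ->  12 a_4 = -a_2 = 3/2  ->  a_4 = 1/8
Truncated series: y(x) = -1 - x - (3/2) x^2 - (1/3) x^3 + (1/8) x^4 + O(x^5).

a_0 = -1; a_1 = -1; a_2 = -3/2; a_3 = -1/3; a_4 = 1/8


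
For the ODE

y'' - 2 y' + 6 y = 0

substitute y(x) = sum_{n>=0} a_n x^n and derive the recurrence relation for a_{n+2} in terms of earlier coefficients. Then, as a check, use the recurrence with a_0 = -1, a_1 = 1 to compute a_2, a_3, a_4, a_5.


Substitute y = sum_n a_n x^n.
y''(x) has coefficient (n+2)(n+1) a_{n+2} at x^n;
-2 y'(x) has coefficient -2 (n+1) a_{n+1} at x^n;
6 y(x) has coefficient 6 a_n at x^n.
Matching x^n: (n+2)(n+1) a_{n+2} - 2 (n+1) a_{n+1} + 6 a_n = 0.
Thus a_{n+2} = [2 (n+1) a_{n+1} - 6 a_n] / ((n+1)(n+2)).

Check with a_0 = -1, a_1 = 1 (apply the recurrence for n = 0, 1, 2, 3): a_0 = -1, a_1 = 1, a_2 = 4, a_3 = 5/3, a_4 = -7/6, a_5 = -29/30.

a_(n+2) = [2 (n+1) a_(n+1) - 6 a_n] / ((n+1)(n+2)); check: a_0 = -1, a_1 = 1, a_2 = 4, a_3 = 5/3, a_4 = -7/6, a_5 = -29/30


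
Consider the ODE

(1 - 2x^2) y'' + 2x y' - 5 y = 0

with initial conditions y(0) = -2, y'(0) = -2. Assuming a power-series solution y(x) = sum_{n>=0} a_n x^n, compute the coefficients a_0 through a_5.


Ansatz: y(x) = sum_{n>=0} a_n x^n, so y'(x) = sum_{n>=1} n a_n x^(n-1) and y''(x) = sum_{n>=2} n(n-1) a_n x^(n-2).
Substitute into P(x) y'' + Q(x) y' + R(x) y = 0 with P(x) = 1 - 2x^2, Q(x) = 2x, R(x) = -5, and match powers of x.
Initial conditions: a_0 = -2, a_1 = -2.
Setting the coefficient of each power of x to zero and solving order by order (substituting the coefficients already found):
  x^0: 2 a_2 - 5 a_0 = 0  ->  2 a_2 = 5 a_0 = -10  ->  a_2 = -5
  x^1: 6 a_3 - 3 a_1 = 0  ->  6 a_3 = 3 a_1 = -6  ->  a_3 = -1
  x^2: 12 a_4 - 5 a_2 = 0  ->  12 a_4 = 5 a_2 = -25  ->  a_4 = -25/12
  x^3: 20 a_5 - 11 a_3 = 0  ->  20 a_5 = 11 a_3 = -11  ->  a_5 = -11/20
Truncated series: y(x) = -2 - 2 x - 5 x^2 - x^3 - (25/12) x^4 - (11/20) x^5 + O(x^6).

a_0 = -2; a_1 = -2; a_2 = -5; a_3 = -1; a_4 = -25/12; a_5 = -11/20


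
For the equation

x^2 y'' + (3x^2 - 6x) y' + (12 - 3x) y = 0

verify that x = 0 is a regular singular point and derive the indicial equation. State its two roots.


Divide by x^2 to reach normal form y'' + P_1(x) y' + P_2(x) y = 0 with P_1(x) = 3 - 6/x and P_2(x) = -3/x + 12/x^2.
x = 0 is a singular point because the y'-coefficient 3 - 6/x has a pole at x = 0 and the y-coefficient -3/x + 12/x^2 has a pole at x = 0.
It is a regular singular point because x P_1(x) = p(x) = 3x - 6 and x^2 P_2(x) = q(x) = 12 - 3x are polynomials, hence analytic at x = 0.
p(0) = -6,  q(0) = 12.
Indicial equation: r(r-1) + p(0) r + q(0) = 0, i.e. r^2 + (p(0) - 1) r + q(0) = 0, i.e. r^2 - 7 r + 12 = 0.
Discriminant: (-7)^2 - 4(12) = 1, so r = (7 ± 1)/2.
Solving: r_1 = 4, r_2 = 3.

indicial: r^2 - 7 r + 12 = 0; roots r_1 = 4, r_2 = 3


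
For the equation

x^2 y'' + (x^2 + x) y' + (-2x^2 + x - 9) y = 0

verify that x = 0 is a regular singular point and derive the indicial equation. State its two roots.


Divide by x^2 to reach normal form y'' + P_1(x) y' + P_2(x) y = 0 with P_1(x) = 1 + 1/x and P_2(x) = -2 + 1/x - 9/x^2.
x = 0 is a singular point because the y'-coefficient 1 + 1/x has a pole at x = 0 and the y-coefficient -2 + 1/x - 9/x^2 has a pole at x = 0.
It is a regular singular point because x P_1(x) = p(x) = x + 1 and x^2 P_2(x) = q(x) = -2x^2 + x - 9 are polynomials, hence analytic at x = 0.
p(0) = 1,  q(0) = -9.
Indicial equation: r(r-1) + p(0) r + q(0) = 0, i.e. r^2 + (p(0) - 1) r + q(0) = 0, i.e. r^2 - 9 = 0.
Discriminant: (0)^2 - 4(-9) = 36, so r = (0 ± 6)/2.
Solving: r_1 = 3, r_2 = -3.

indicial: r^2 - 9 = 0; roots r_1 = 3, r_2 = -3


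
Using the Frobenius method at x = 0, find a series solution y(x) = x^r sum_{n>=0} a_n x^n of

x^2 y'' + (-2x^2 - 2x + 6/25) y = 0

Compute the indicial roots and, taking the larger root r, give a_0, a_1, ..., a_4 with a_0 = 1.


Write in Frobenius form y'' + (p(x)/x) y' + (q(x)/x^2) y = 0:
  p(x) = 0,  q(x) = -2x^2 - 2x + 6/25.
Indicial equation: r(r-1) + (0) r + (6/25) = 0 -> roots r_1 = 3/5, r_2 = 2/5.
Take r = r_1 = 3/5. Let y(x) = x^r sum_{n>=0} a_n x^n with a_0 = 1.
Substitute y = x^r sum a_n x^n and match x^{r+n}. The recurrence is
  D(n) a_n - 2 a_{n-1} - 2 a_{n-2} = 0,  where D(n) = (r+n)(r+n-1) + (0)(r+n) + (6/25).
  a_n = [2 a_{n-1} + 2 a_{n-2}] / D(n).
Since the indicial polynomial factors as (r - r_1)(r - r_2), D(n) = (r_1 + n - r_1)(r_1 + n - r_2) = n(n + 1/5).
Evaluating step by step (a_0 = 1):
  n = 1: D(1) = 1(1 + 1/5) = 6/5; numerator = 2(1) = 2; a_1 = (2)/(6/5) = 5/3
  n = 2: D(2) = 2(2 + 1/5) = 22/5; numerator = 2(5/3) + 2(1) = 16/3; a_2 = (16/3)/(22/5) = 40/33
  n = 3: D(3) = 3(3 + 1/5) = 48/5; numerator = 2(40/33) + 2(5/3) = 190/33; a_3 = (190/33)/(48/5) = 475/792
  n = 4: D(4) = 4(4 + 1/5) = 84/5; numerator = 2(475/792) + 2(40/33) = 1435/396; a_4 = (1435/396)/(84/5) = 1025/4752

r = 3/5; a_0 = 1; a_1 = 5/3; a_2 = 40/33; a_3 = 475/792; a_4 = 1025/4752


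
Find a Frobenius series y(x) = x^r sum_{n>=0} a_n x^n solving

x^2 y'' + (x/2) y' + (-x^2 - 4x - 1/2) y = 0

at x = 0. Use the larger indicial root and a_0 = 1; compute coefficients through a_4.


Write in Frobenius form y'' + (p(x)/x) y' + (q(x)/x^2) y = 0:
  p(x) = 1/2,  q(x) = -x^2 - 4x - 1/2.
Indicial equation: r(r-1) + (1/2) r + (-1/2) = 0 -> roots r_1 = 1, r_2 = -1/2.
Take r = r_1 = 1. Let y(x) = x^r sum_{n>=0} a_n x^n with a_0 = 1.
Substitute y = x^r sum a_n x^n and match x^{r+n}. The recurrence is
  D(n) a_n - 4 a_{n-1} - 1 a_{n-2} = 0,  where D(n) = (r+n)(r+n-1) + (1/2)(r+n) + (-1/2).
  a_n = [4 a_{n-1} + 1 a_{n-2}] / D(n).
Since the indicial polynomial factors as (r - r_1)(r - r_2), D(n) = (r_1 + n - r_1)(r_1 + n - r_2) = n(n + 3/2).
Evaluating step by step (a_0 = 1):
  n = 1: D(1) = 1(1 + 3/2) = 5/2; numerator = 4(1) = 4; a_1 = (4)/(5/2) = 8/5
  n = 2: D(2) = 2(2 + 3/2) = 7; numerator = 4(8/5) + 1(1) = 37/5; a_2 = (37/5)/(7) = 37/35
  n = 3: D(3) = 3(3 + 3/2) = 27/2; numerator = 4(37/35) + 1(8/5) = 204/35; a_3 = (204/35)/(27/2) = 136/315
  n = 4: D(4) = 4(4 + 3/2) = 22; numerator = 4(136/315) + 1(37/35) = 877/315; a_4 = (877/315)/(22) = 877/6930

r = 1; a_0 = 1; a_1 = 8/5; a_2 = 37/35; a_3 = 136/315; a_4 = 877/6930


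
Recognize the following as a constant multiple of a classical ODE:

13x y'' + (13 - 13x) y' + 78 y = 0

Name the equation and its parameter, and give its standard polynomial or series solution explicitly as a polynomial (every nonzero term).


All three coefficients share the factor 13; dividing through by 13 gives  x y'' + (1 - x) y' + 6 y = 0.
This matches the Laguerre equation x y'' + (1 - x) y' + n y = 0 with n = 6; the polynomial solution is L_6(x).
With y = sum_k a_k x^k, matching x^k gives (k+1)k a_{k+1} + (k+1) a_{k+1} - k a_k + n a_k = 0, i.e. (k+1)^2 a_{k+1} = (k - n) a_k = (k - 6) a_k. The right side vanishes at k = 6, so the series terminates at degree 6.
Standard normalization L_n(0) = 1 gives a_0 = 1. Work upward with a_{k+1} = (k - 6) a_k / (k+1)^2:
  a_1 = (0 - 6)(1) / 1^2 = -6/1 = -6
  a_2 = (1 - 6)(-6) / 2^2 = 30/4 = 15/2
  a_3 = (2 - 6)(15/2) / 3^2 = -30/9 = -10/3
  a_4 = (3 - 6)(-10/3) / 4^2 = 10/16 = 5/8
  a_5 = (4 - 6)(5/8) / 5^2 = (-5/4)/25 = -1/20
  a_6 = (5 - 6)(-1/20) / 6^2 = (1/20)/36 = 1/720
Hence L_6(x) = x^6/720 - x^5/20 + 5 x^4/8 - 10 x^3/3 + 15 x^2/2 - 6 x + 1.

L_6(x); series = x^6/720 - x^5/20 + 5 x^4/8 - 10 x^3/3 + 15 x^2/2 - 6 x + 1


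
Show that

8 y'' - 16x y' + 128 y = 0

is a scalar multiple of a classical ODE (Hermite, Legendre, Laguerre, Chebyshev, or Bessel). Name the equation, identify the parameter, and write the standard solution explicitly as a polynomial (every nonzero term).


All three coefficients share the factor 8; dividing through by 8 gives  y'' - 2x y' + 16 y = 0.
This matches the Hermite equation y'' - 2x y' + 2n y = 0 with 2n = 16, so n = 8; the polynomial solution is H_8(x).
With y = sum_k a_k x^k, matching x^k gives (k+2)(k+1) a_{k+2} = 2(k - n) a_k = 2(k - 8) a_k. The right side vanishes at k = 8, so the series with the parity of 8 terminates at degree 8.
Standard normalization: leading coefficient of H_n is 2^n, so a_8 = 2^8 = 256. Work downward with a_k = (k+1)(k+2) a_{k+2} / (2(k - n)):
  a_6 = (7)(8)(256) / (2(6 - 8)) = 14336/(-4) = -3584
  a_4 = (5)(6)(-3584) / (2(4 - 8)) = -107520/(-8) = 13440
  a_2 = (3)(4)(13440) / (2(2 - 8)) = 161280/(-12) = -13440
  a_0 = (1)(2)(-13440) / (2(0 - 8)) = -26880/(-16) = 1680
Hence H_8(x) = 256 x^8 - 3584 x^6 + 13440 x^4 - 13440 x^2 + 1680.

H_8(x); series = 256 x^8 - 3584 x^6 + 13440 x^4 - 13440 x^2 + 1680


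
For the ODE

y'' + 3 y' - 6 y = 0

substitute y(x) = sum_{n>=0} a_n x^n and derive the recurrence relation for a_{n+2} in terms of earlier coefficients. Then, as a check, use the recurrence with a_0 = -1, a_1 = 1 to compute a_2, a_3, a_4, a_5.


Substitute y = sum_n a_n x^n.
y''(x) has coefficient (n+2)(n+1) a_{n+2} at x^n;
3 y'(x) has coefficient 3 (n+1) a_{n+1} at x^n;
-6 y(x) has coefficient -6 a_n at x^n.
Matching x^n: (n+2)(n+1) a_{n+2} + 3 (n+1) a_{n+1} - 6 a_n = 0.
Thus a_{n+2} = [-3 (n+1) a_{n+1} + 6 a_n] / ((n+1)(n+2)).

Check with a_0 = -1, a_1 = 1 (apply the recurrence for n = 0, 1, 2, 3): a_0 = -1, a_1 = 1, a_2 = -9/2, a_3 = 11/2, a_4 = -51/8, a_5 = 219/40.

a_(n+2) = [-3 (n+1) a_(n+1) + 6 a_n] / ((n+1)(n+2)); check: a_0 = -1, a_1 = 1, a_2 = -9/2, a_3 = 11/2, a_4 = -51/8, a_5 = 219/40


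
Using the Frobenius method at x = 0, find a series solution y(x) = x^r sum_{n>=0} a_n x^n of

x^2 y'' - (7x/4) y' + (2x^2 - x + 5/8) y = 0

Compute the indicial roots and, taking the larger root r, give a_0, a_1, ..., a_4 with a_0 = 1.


Write in Frobenius form y'' + (p(x)/x) y' + (q(x)/x^2) y = 0:
  p(x) = -7/4,  q(x) = 2x^2 - x + 5/8.
Indicial equation: r(r-1) + (-7/4) r + (5/8) = 0 -> roots r_1 = 5/2, r_2 = 1/4.
Take r = r_1 = 5/2. Let y(x) = x^r sum_{n>=0} a_n x^n with a_0 = 1.
Substitute y = x^r sum a_n x^n and match x^{r+n}. The recurrence is
  D(n) a_n - 1 a_{n-1} + 2 a_{n-2} = 0,  where D(n) = (r+n)(r+n-1) + (-7/4)(r+n) + (5/8).
  a_n = [1 a_{n-1} - 2 a_{n-2}] / D(n).
Since the indicial polynomial factors as (r - r_1)(r - r_2), D(n) = (r_1 + n - r_1)(r_1 + n - r_2) = n(n + 9/4).
Evaluating step by step (a_0 = 1):
  n = 1: D(1) = 1(1 + 9/4) = 13/4; numerator = 1(1) = 1; a_1 = (1)/(13/4) = 4/13
  n = 2: D(2) = 2(2 + 9/4) = 17/2; numerator = 1(4/13) - 2(1) = -22/13; a_2 = (-22/13)/(17/2) = -44/221
  n = 3: D(3) = 3(3 + 9/4) = 63/4; numerator = 1(-44/221) - 2(4/13) = -180/221; a_3 = (-180/221)/(63/4) = -80/1547
  n = 4: D(4) = 4(4 + 9/4) = 25; numerator = 1(-80/1547) - 2(-44/221) = 536/1547; a_4 = (536/1547)/(25) = 536/38675

r = 5/2; a_0 = 1; a_1 = 4/13; a_2 = -44/221; a_3 = -80/1547; a_4 = 536/38675


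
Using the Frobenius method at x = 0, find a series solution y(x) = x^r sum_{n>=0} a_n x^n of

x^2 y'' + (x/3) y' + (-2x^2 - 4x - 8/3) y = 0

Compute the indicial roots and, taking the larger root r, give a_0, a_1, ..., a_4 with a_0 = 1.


Write in Frobenius form y'' + (p(x)/x) y' + (q(x)/x^2) y = 0:
  p(x) = 1/3,  q(x) = -2x^2 - 4x - 8/3.
Indicial equation: r(r-1) + (1/3) r + (-8/3) = 0 -> roots r_1 = 2, r_2 = -4/3.
Take r = r_1 = 2. Let y(x) = x^r sum_{n>=0} a_n x^n with a_0 = 1.
Substitute y = x^r sum a_n x^n and match x^{r+n}. The recurrence is
  D(n) a_n - 4 a_{n-1} - 2 a_{n-2} = 0,  where D(n) = (r+n)(r+n-1) + (1/3)(r+n) + (-8/3).
  a_n = [4 a_{n-1} + 2 a_{n-2}] / D(n).
Since the indicial polynomial factors as (r - r_1)(r - r_2), D(n) = (r_1 + n - r_1)(r_1 + n - r_2) = n(n + 10/3).
Evaluating step by step (a_0 = 1):
  n = 1: D(1) = 1(1 + 10/3) = 13/3; numerator = 4(1) = 4; a_1 = (4)/(13/3) = 12/13
  n = 2: D(2) = 2(2 + 10/3) = 32/3; numerator = 4(12/13) + 2(1) = 74/13; a_2 = (74/13)/(32/3) = 111/208
  n = 3: D(3) = 3(3 + 10/3) = 19; numerator = 4(111/208) + 2(12/13) = 207/52; a_3 = (207/52)/(19) = 207/988
  n = 4: D(4) = 4(4 + 10/3) = 88/3; numerator = 4(207/988) + 2(111/208) = 3765/1976; a_4 = (3765/1976)/(88/3) = 11295/173888

r = 2; a_0 = 1; a_1 = 12/13; a_2 = 111/208; a_3 = 207/988; a_4 = 11295/173888


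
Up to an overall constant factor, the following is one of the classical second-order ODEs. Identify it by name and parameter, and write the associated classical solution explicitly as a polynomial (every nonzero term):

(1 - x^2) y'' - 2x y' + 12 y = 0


The equation is already in a standard form:  (1 - x^2) y'' - 2x y' + 12 y = 0.
This matches the Legendre equation (1 - x^2) y'' - 2x y' + n(n+1) y = 0 (note the -2x y' term) with n(n+1) = 12, so n = 3; the polynomial solution is P_3(x).
With y = sum_k a_k x^k, matching x^k gives (k+2)(k+1) a_{k+2} = [k(k+1) - n(n+1)] a_k = (k - 3)(k + 4) a_k. The right side vanishes at k = 3, so the series with the parity of 3 terminates at degree 3.
Standard normalization (P_n(1) = 1): leading coefficient (2n)!/(2^n (n!)^2) = 720/(8*36) = 5/2, so a_3 = 5/2. Work downward with a_k = (k+1)(k+2) a_{k+2} / ((k - 3)(k + 4)):
  a_1 = (2)(3)(5/2) / ((1 - 3)(1 + 4)) = 15/(-10) = -3/2
Hence P_3(x) = 5 x^3/2 - 3 x/2.

P_3(x); series = 5 x^3/2 - 3 x/2


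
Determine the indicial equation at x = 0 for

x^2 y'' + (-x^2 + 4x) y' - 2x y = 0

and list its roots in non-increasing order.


Divide by x^2 to reach normal form y'' + P_1(x) y' + P_2(x) y = 0 with P_1(x) = -1 + 4/x and P_2(x) = -2/x.
x = 0 is a singular point because the y'-coefficient -1 + 4/x has a pole at x = 0 and the y-coefficient -2/x has a pole at x = 0.
It is a regular singular point because x P_1(x) = p(x) = 4 - x and x^2 P_2(x) = q(x) = -2x are polynomials, hence analytic at x = 0.
p(0) = 4,  q(0) = 0.
Indicial equation: r(r-1) + p(0) r + q(0) = 0, i.e. r^2 + (p(0) - 1) r + q(0) = 0, i.e. r^2 + 3 r = 0.
Discriminant: (3)^2 - 4(0) = 9, so r = (-3 ± 3)/2.
Solving: r_1 = 0, r_2 = -3.

indicial: r^2 + 3 r = 0; roots r_1 = 0, r_2 = -3


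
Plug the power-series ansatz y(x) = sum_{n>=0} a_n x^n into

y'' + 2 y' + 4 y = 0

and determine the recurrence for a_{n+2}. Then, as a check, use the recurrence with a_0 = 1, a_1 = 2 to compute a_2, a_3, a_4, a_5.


Substitute y = sum_n a_n x^n.
y''(x) has coefficient (n+2)(n+1) a_{n+2} at x^n;
2 y'(x) has coefficient 2 (n+1) a_{n+1} at x^n;
4 y(x) has coefficient 4 a_n at x^n.
Matching x^n: (n+2)(n+1) a_{n+2} + 2 (n+1) a_{n+1} + 4 a_n = 0.
Thus a_{n+2} = [-2 (n+1) a_{n+1} - 4 a_n] / ((n+1)(n+2)).

Check with a_0 = 1, a_1 = 2 (apply the recurrence for n = 0, 1, 2, 3): a_0 = 1, a_1 = 2, a_2 = -4, a_3 = 4/3, a_4 = 2/3, a_5 = -8/15.

a_(n+2) = [-2 (n+1) a_(n+1) - 4 a_n] / ((n+1)(n+2)); check: a_0 = 1, a_1 = 2, a_2 = -4, a_3 = 4/3, a_4 = 2/3, a_5 = -8/15
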